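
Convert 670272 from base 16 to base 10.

Expand by place value (powers of 16):
670272 = 6 × 16^5 + 7 × 16^4 + 0 × 16^3 + 2 × 16^2 + 7 × 16^1 + 2 × 16^0
= 6 × 1048576 + 7 × 65536 + 0 × 4096 + 2 × 256 + 7 × 16 + 2 × 1
= 6291456 + 458752 + 0 + 512 + 112 + 2
= 6750834



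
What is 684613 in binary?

Using repeated division by 2:
684613 ÷ 2 = 342306 remainder 1
342306 ÷ 2 = 171153 remainder 0
171153 ÷ 2 = 85576 remainder 1
85576 ÷ 2 = 42788 remainder 0
42788 ÷ 2 = 21394 remainder 0
21394 ÷ 2 = 10697 remainder 0
10697 ÷ 2 = 5348 remainder 1
5348 ÷ 2 = 2674 remainder 0
2674 ÷ 2 = 1337 remainder 0
1337 ÷ 2 = 668 remainder 1
668 ÷ 2 = 334 remainder 0
334 ÷ 2 = 167 remainder 0
167 ÷ 2 = 83 remainder 1
83 ÷ 2 = 41 remainder 1
41 ÷ 2 = 20 remainder 1
20 ÷ 2 = 10 remainder 0
10 ÷ 2 = 5 remainder 0
5 ÷ 2 = 2 remainder 1
2 ÷ 2 = 1 remainder 0
1 ÷ 2 = 0 remainder 1
Reading remainders bottom to top: 10100111001001000101



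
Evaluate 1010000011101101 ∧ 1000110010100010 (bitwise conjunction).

AND: 1 only when both bits are 1
  1010000011101101
& 1000110010100010
------------------
  1000000010100000
Decimal: 41197 & 36002 = 32928



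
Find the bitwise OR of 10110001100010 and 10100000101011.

OR: 1 when either bit is 1
  10110001100010
| 10100000101011
----------------
  10110001101011
Decimal: 11362 | 10283 = 11371



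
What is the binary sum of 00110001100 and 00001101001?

Add column by column from the right: bit + bit + carry-in; write the sum mod 2, carry 1 when the sum is 2 or 3.
carry:  00000010000
        00110001100
+       00001101001
-------------------
       000111110101
(the carry out of the leftmost column, 0, becomes the leading bit)
Decimal check:
  00110001100 = 256 + 128 + 8 + 4 = 396
  00001101001 = 64 + 32 + 8 + 1 = 105
  396 + 105 = 501, and 000111110101 = 256 + 128 + 64 + 32 + 16 + 4 + 1 = 501 ✓



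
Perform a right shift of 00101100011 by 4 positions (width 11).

Original: 00101100011 (decimal 355)
Shift right by 4 positions
Drop the 4 low bits; fill with zeros on the left
Result: 00000010110 (decimal 22)
Equivalent: 355 >> 4 = 355 ÷ 2^4 = 22



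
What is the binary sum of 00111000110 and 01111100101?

Add column by column from the right: bit + bit + carry-in; write the sum mod 2, carry 1 when the sum is 2 or 3.
carry:  11110001000
        00111000110
+       01111100101
-------------------
       010110101011
(the carry out of the leftmost column, 0, becomes the leading bit)
Decimal check:
  00111000110 = 256 + 128 + 64 + 4 + 2 = 454
  01111100101 = 512 + 256 + 128 + 64 + 32 + 4 + 1 = 997
  454 + 997 = 1451, and 010110101011 = 1024 + 256 + 128 + 32 + 8 + 2 + 1 = 1451 ✓



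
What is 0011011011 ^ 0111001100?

XOR: 1 when bits differ
  0011011011
^ 0111001100
------------
  0100010111
Decimal: 219 ^ 460 = 279



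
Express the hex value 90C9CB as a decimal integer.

Expand by place value (powers of 16):
Digit values: C = 12, B = 11
90C9CB = 9 × 16^5 + 0 × 16^4 + 12 × 16^3 + 9 × 16^2 + 12 × 16^1 + 11 × 16^0
= 9 × 1048576 + 0 × 65536 + 12 × 4096 + 9 × 256 + 12 × 16 + 11 × 1
= 9437184 + 0 + 49152 + 2304 + 192 + 11
= 9488843



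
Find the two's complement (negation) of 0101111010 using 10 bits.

Original: 0101111010
Step 1 - Invert all bits: 1010000101
Step 2 - Add 1: 1010000110
Verification: 0101111010 + 1010000110 = 10000000000; discarding the end carry (carry out of the top bit) leaves the 10-bit value 0000000000, as required for x + (-x)



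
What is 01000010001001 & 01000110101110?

AND: 1 only when both bits are 1
  01000010001001
& 01000110101110
----------------
  01000010001000
Decimal: 4233 & 4526 = 4232



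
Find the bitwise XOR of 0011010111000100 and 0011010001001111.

XOR: 1 when bits differ
  0011010111000100
^ 0011010001001111
------------------
  0000000110001011
Decimal: 13764 ^ 13391 = 395



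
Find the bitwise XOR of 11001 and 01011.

XOR: 1 when bits differ
  11001
^ 01011
-------
  10010
Decimal: 25 ^ 11 = 18



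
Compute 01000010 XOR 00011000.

XOR: 1 when bits differ
  01000010
^ 00011000
----------
  01011010
Decimal: 66 ^ 24 = 90



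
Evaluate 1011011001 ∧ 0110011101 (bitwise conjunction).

AND: 1 only when both bits are 1
  1011011001
& 0110011101
------------
  0010011001
Decimal: 729 & 413 = 153



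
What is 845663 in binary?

Using repeated division by 2:
845663 ÷ 2 = 422831 remainder 1
422831 ÷ 2 = 211415 remainder 1
211415 ÷ 2 = 105707 remainder 1
105707 ÷ 2 = 52853 remainder 1
52853 ÷ 2 = 26426 remainder 1
26426 ÷ 2 = 13213 remainder 0
13213 ÷ 2 = 6606 remainder 1
6606 ÷ 2 = 3303 remainder 0
3303 ÷ 2 = 1651 remainder 1
1651 ÷ 2 = 825 remainder 1
825 ÷ 2 = 412 remainder 1
412 ÷ 2 = 206 remainder 0
206 ÷ 2 = 103 remainder 0
103 ÷ 2 = 51 remainder 1
51 ÷ 2 = 25 remainder 1
25 ÷ 2 = 12 remainder 1
12 ÷ 2 = 6 remainder 0
6 ÷ 2 = 3 remainder 0
3 ÷ 2 = 1 remainder 1
1 ÷ 2 = 0 remainder 1
Reading remainders bottom to top: 11001110011101011111



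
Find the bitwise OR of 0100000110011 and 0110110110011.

OR: 1 when either bit is 1
  0100000110011
| 0110110110011
---------------
  0110110110011
Decimal: 2099 | 3507 = 3507



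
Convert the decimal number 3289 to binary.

Using repeated division by 2:
3289 ÷ 2 = 1644 remainder 1
1644 ÷ 2 = 822 remainder 0
822 ÷ 2 = 411 remainder 0
411 ÷ 2 = 205 remainder 1
205 ÷ 2 = 102 remainder 1
102 ÷ 2 = 51 remainder 0
51 ÷ 2 = 25 remainder 1
25 ÷ 2 = 12 remainder 1
12 ÷ 2 = 6 remainder 0
6 ÷ 2 = 3 remainder 0
3 ÷ 2 = 1 remainder 1
1 ÷ 2 = 0 remainder 1
Reading remainders bottom to top: 110011011001



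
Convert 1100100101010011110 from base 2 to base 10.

Sum of powers of 2 for each 1-bit:
2^1 + 2^2 + 2^3 + 2^4 + 2^7 + 2^9 + 2^11 + 2^14 + 2^17 + 2^18
= 2 + 4 + 8 + 16 + 128 + 512 + 2048 + 16384 + 131072 + 262144
= 412318



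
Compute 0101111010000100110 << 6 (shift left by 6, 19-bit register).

Original: 0101111010000100110 (decimal 193574)
Shift left by 6 positions
Append 6 zeros on the right and drop the 6 high bits that overflow the 19-bit width
Result: 1010000100110000000 (decimal 330112)
Equivalent: 193574 << 6 = 193574 × 2^6 = 12388736, truncated to 19 bits = 330112



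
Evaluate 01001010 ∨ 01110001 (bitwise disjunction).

OR: 1 when either bit is 1
  01001010
| 01110001
----------
  01111011
Decimal: 74 | 113 = 123



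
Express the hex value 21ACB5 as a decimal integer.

Expand by place value (powers of 16):
Digit values: A = 10, C = 12, B = 11
21ACB5 = 2 × 16^5 + 1 × 16^4 + 10 × 16^3 + 12 × 16^2 + 11 × 16^1 + 5 × 16^0
= 2 × 1048576 + 1 × 65536 + 10 × 4096 + 12 × 256 + 11 × 16 + 5 × 1
= 2097152 + 65536 + 40960 + 3072 + 176 + 5
= 2206901



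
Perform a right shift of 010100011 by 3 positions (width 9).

Original: 010100011 (decimal 163)
Shift right by 3 positions
Drop the 3 low bits; fill with zeros on the left
Result: 000010100 (decimal 20)
Equivalent: 163 >> 3 = 163 ÷ 2^3 = 20



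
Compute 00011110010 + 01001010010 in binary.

Add column by column from the right: bit + bit + carry-in; write the sum mod 2, carry 1 when the sum is 2 or 3.
carry:  00111100100
        00011110010
+       01001010010
-------------------
       001101000100
(the carry out of the leftmost column, 0, becomes the leading bit)
Decimal check:
  00011110010 = 128 + 64 + 32 + 16 + 2 = 242
  01001010010 = 512 + 64 + 16 + 2 = 594
  242 + 594 = 836, and 001101000100 = 512 + 256 + 64 + 4 = 836 ✓



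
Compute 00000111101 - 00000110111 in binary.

Method 1 - Direct subtraction (column by column from the right: bit − bit − borrow-in; if negative, add 2 and borrow 1 from the next column):
borrow: 00000001100
        00000111101
-       00000110111
-------------------
        00000000110

Method 2 - Add two's complement:
Two's complement of 00000110111: invert → 11111001000, add 1 → 11111001001
  00000111101
+ 11111001001
-------------
 100000000110  (end carry out of the top bit = 1)
Discarding the end carry: 00000000110
Decimal check:
  00000111101 = 32 + 16 + 8 + 4 + 1 = 61
  00000110111 = 32 + 16 + 4 + 2 + 1 = 55
  61 - 55 = 6, and 00000000110 = 4 + 2 = 6 ✓



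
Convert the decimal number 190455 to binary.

Using repeated division by 2:
190455 ÷ 2 = 95227 remainder 1
95227 ÷ 2 = 47613 remainder 1
47613 ÷ 2 = 23806 remainder 1
23806 ÷ 2 = 11903 remainder 0
11903 ÷ 2 = 5951 remainder 1
5951 ÷ 2 = 2975 remainder 1
2975 ÷ 2 = 1487 remainder 1
1487 ÷ 2 = 743 remainder 1
743 ÷ 2 = 371 remainder 1
371 ÷ 2 = 185 remainder 1
185 ÷ 2 = 92 remainder 1
92 ÷ 2 = 46 remainder 0
46 ÷ 2 = 23 remainder 0
23 ÷ 2 = 11 remainder 1
11 ÷ 2 = 5 remainder 1
5 ÷ 2 = 2 remainder 1
2 ÷ 2 = 1 remainder 0
1 ÷ 2 = 0 remainder 1
Reading remainders bottom to top: 101110011111110111



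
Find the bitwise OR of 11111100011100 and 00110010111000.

OR: 1 when either bit is 1
  11111100011100
| 00110010111000
----------------
  11111110111100
Decimal: 16156 | 3256 = 16316



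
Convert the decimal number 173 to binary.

Using repeated division by 2:
173 ÷ 2 = 86 remainder 1
86 ÷ 2 = 43 remainder 0
43 ÷ 2 = 21 remainder 1
21 ÷ 2 = 10 remainder 1
10 ÷ 2 = 5 remainder 0
5 ÷ 2 = 2 remainder 1
2 ÷ 2 = 1 remainder 0
1 ÷ 2 = 0 remainder 1
Reading remainders bottom to top: 10101101



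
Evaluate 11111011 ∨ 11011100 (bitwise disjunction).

OR: 1 when either bit is 1
  11111011
| 11011100
----------
  11111111
Decimal: 251 | 220 = 255



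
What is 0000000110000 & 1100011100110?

AND: 1 only when both bits are 1
  0000000110000
& 1100011100110
---------------
  0000000100000
Decimal: 48 & 6374 = 32



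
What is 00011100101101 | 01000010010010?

OR: 1 when either bit is 1
  00011100101101
| 01000010010010
----------------
  01011110111111
Decimal: 1837 | 4242 = 6079



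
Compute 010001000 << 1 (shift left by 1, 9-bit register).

Original: 010001000 (decimal 136)
Shift left by 1 position
Append 1 zero on the right
Result: 100010000 (decimal 272)
Equivalent: 136 << 1 = 136 × 2^1 = 272



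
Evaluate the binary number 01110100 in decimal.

Sum of powers of 2 for each 1-bit:
2^2 + 2^4 + 2^5 + 2^6
= 4 + 16 + 32 + 64
= 116



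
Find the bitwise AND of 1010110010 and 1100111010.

AND: 1 only when both bits are 1
  1010110010
& 1100111010
------------
  1000110010
Decimal: 690 & 826 = 562



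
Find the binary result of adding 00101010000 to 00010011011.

Add column by column from the right: bit + bit + carry-in; write the sum mod 2, carry 1 when the sum is 2 or 3.
carry:  00000100000
        00101010000
+       00010011011
-------------------
       000111101011
(the carry out of the leftmost column, 0, becomes the leading bit)
Decimal check:
  00101010000 = 256 + 64 + 16 = 336
  00010011011 = 128 + 16 + 8 + 2 + 1 = 155
  336 + 155 = 491, and 000111101011 = 256 + 128 + 64 + 32 + 8 + 2 + 1 = 491 ✓



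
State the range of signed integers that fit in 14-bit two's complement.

For 14-bit two's complement:
Minimum: -2^13 = -8192
Maximum: 2^13 - 1 = 8191



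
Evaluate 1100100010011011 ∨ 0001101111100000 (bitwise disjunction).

OR: 1 when either bit is 1
  1100100010011011
| 0001101111100000
------------------
  1101101111111011
Decimal: 51355 | 7136 = 56315



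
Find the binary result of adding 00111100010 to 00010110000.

Add column by column from the right: bit + bit + carry-in; write the sum mod 2, carry 1 when the sum is 2 or 3.
carry:  01111000000
        00111100010
+       00010110000
-------------------
       001010010010
(the carry out of the leftmost column, 0, becomes the leading bit)
Decimal check:
  00111100010 = 256 + 128 + 64 + 32 + 2 = 482
  00010110000 = 128 + 32 + 16 = 176
  482 + 176 = 658, and 001010010010 = 512 + 128 + 16 + 2 = 658 ✓



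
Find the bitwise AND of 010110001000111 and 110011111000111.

AND: 1 only when both bits are 1
  010110001000111
& 110011111000111
-----------------
  010010001000111
Decimal: 11335 & 26567 = 9287



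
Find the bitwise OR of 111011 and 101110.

OR: 1 when either bit is 1
  111011
| 101110
--------
  111111
Decimal: 59 | 46 = 63



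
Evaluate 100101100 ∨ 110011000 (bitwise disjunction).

OR: 1 when either bit is 1
  100101100
| 110011000
-----------
  110111100
Decimal: 300 | 408 = 444



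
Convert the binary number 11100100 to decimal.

Sum of powers of 2 for each 1-bit:
2^2 + 2^5 + 2^6 + 2^7
= 4 + 32 + 64 + 128
= 228



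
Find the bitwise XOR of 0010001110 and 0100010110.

XOR: 1 when bits differ
  0010001110
^ 0100010110
------------
  0110011000
Decimal: 142 ^ 278 = 408



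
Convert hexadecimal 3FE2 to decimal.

Expand by place value (powers of 16):
Digit values: F = 15, E = 14
3FE2 = 3 × 16^3 + 15 × 16^2 + 14 × 16^1 + 2 × 16^0
= 3 × 4096 + 15 × 256 + 14 × 16 + 2 × 1
= 12288 + 3840 + 224 + 2
= 16354



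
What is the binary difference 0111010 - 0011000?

Method 1 - Direct subtraction (column by column from the right: bit − bit − borrow-in; if negative, add 2 and borrow 1 from the next column):
borrow: 0000000
        0111010
-       0011000
---------------
        0100010

Method 2 - Add two's complement:
Two's complement of 0011000: invert → 1100111, add 1 → 1101000
  0111010
+ 1101000
---------
 10100010  (end carry out of the top bit = 1)
Discarding the end carry: 0100010
Decimal check:
  0111010 = 32 + 16 + 8 + 2 = 58
  0011000 = 16 + 8 = 24
  58 - 24 = 34, and 0100010 = 32 + 2 = 34 ✓



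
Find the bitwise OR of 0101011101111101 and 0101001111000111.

OR: 1 when either bit is 1
  0101011101111101
| 0101001111000111
------------------
  0101011111111111
Decimal: 22397 | 21447 = 22527



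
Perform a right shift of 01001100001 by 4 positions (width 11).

Original: 01001100001 (decimal 609)
Shift right by 4 positions
Drop the 4 low bits; fill with zeros on the left
Result: 00000100110 (decimal 38)
Equivalent: 609 >> 4 = 609 ÷ 2^4 = 38



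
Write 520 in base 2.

Using repeated division by 2:
520 ÷ 2 = 260 remainder 0
260 ÷ 2 = 130 remainder 0
130 ÷ 2 = 65 remainder 0
65 ÷ 2 = 32 remainder 1
32 ÷ 2 = 16 remainder 0
16 ÷ 2 = 8 remainder 0
8 ÷ 2 = 4 remainder 0
4 ÷ 2 = 2 remainder 0
2 ÷ 2 = 1 remainder 0
1 ÷ 2 = 0 remainder 1
Reading remainders bottom to top: 1000001000



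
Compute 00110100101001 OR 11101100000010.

OR: 1 when either bit is 1
  00110100101001
| 11101100000010
----------------
  11111100101011
Decimal: 3369 | 15106 = 16171



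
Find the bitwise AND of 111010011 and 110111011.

AND: 1 only when both bits are 1
  111010011
& 110111011
-----------
  110010011
Decimal: 467 & 443 = 403



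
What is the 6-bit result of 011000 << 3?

Original: 011000 (decimal 24)
Shift left by 3 positions
Append 3 zeros on the right and drop the 3 high bits that overflow the 6-bit width
Result: 000000 (decimal 0)
Equivalent: 24 << 3 = 24 × 2^3 = 192, truncated to 6 bits = 0



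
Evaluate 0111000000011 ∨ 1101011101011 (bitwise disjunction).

OR: 1 when either bit is 1
  0111000000011
| 1101011101011
---------------
  1111011101011
Decimal: 3587 | 6891 = 7915



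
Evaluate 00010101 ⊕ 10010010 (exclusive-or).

XOR: 1 when bits differ
  00010101
^ 10010010
----------
  10000111
Decimal: 21 ^ 146 = 135



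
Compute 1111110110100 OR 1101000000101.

OR: 1 when either bit is 1
  1111110110100
| 1101000000101
---------------
  1111110110101
Decimal: 8116 | 6661 = 8117



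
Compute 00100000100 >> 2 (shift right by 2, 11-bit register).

Original: 00100000100 (decimal 260)
Shift right by 2 positions
Drop the 2 low bits; fill with zeros on the left
Result: 00001000001 (decimal 65)
Equivalent: 260 >> 2 = 260 ÷ 2^2 = 65



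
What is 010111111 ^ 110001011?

XOR: 1 when bits differ
  010111111
^ 110001011
-----------
  100110100
Decimal: 191 ^ 395 = 308



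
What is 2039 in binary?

Using repeated division by 2:
2039 ÷ 2 = 1019 remainder 1
1019 ÷ 2 = 509 remainder 1
509 ÷ 2 = 254 remainder 1
254 ÷ 2 = 127 remainder 0
127 ÷ 2 = 63 remainder 1
63 ÷ 2 = 31 remainder 1
31 ÷ 2 = 15 remainder 1
15 ÷ 2 = 7 remainder 1
7 ÷ 2 = 3 remainder 1
3 ÷ 2 = 1 remainder 1
1 ÷ 2 = 0 remainder 1
Reading remainders bottom to top: 11111110111



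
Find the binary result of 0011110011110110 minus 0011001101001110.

Method 1 - Direct subtraction (column by column from the right: bit − bit − borrow-in; if negative, add 2 and borrow 1 from the next column):
borrow: 0000011000010000
        0011110011110110
-       0011001101001110
------------------------
        0000100110101000

Method 2 - Add two's complement:
Two's complement of 0011001101001110: invert → 1100110010110001, add 1 → 1100110010110010
  0011110011110110
+ 1100110010110010
------------------
 10000100110101000  (end carry out of the top bit = 1)
Discarding the end carry: 0000100110101000
Decimal check:
  0011110011110110 = 8192 + 4096 + 2048 + 1024 + 128 + 64 + 32 + 16 + 4 + 2 = 15606
  0011001101001110 = 8192 + 4096 + 512 + 256 + 64 + 8 + 4 + 2 = 13134
  15606 - 13134 = 2472, and 0000100110101000 = 2048 + 256 + 128 + 32 + 8 = 2472 ✓



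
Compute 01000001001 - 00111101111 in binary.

Method 1 - Direct subtraction (column by column from the right: bit − bit − borrow-in; if negative, add 2 and borrow 1 from the next column):
borrow: 01111111100
        01000001001
-       00111101111
-------------------
        00000011010

Method 2 - Add two's complement:
Two's complement of 00111101111: invert → 11000010000, add 1 → 11000010001
  01000001001
+ 11000010001
-------------
 100000011010  (end carry out of the top bit = 1)
Discarding the end carry: 00000011010
Decimal check:
  01000001001 = 512 + 8 + 1 = 521
  00111101111 = 256 + 128 + 64 + 32 + 8 + 4 + 2 + 1 = 495
  521 - 495 = 26, and 00000011010 = 16 + 8 + 2 = 26 ✓



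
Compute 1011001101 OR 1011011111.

OR: 1 when either bit is 1
  1011001101
| 1011011111
------------
  1011011111
Decimal: 717 | 735 = 735



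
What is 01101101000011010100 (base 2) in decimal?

Sum of powers of 2 for each 1-bit:
2^2 + 2^4 + 2^6 + 2^7 + 2^12 + 2^14 + 2^15 + 2^17 + 2^18
= 4 + 16 + 64 + 128 + 4096 + 16384 + 32768 + 131072 + 262144
= 446676



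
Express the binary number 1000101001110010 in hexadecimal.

Group into 4-bit nibbles from right:
  1000 = 8
  1010 = A
  0111 = 7
  0010 = 2
Result: 8A72



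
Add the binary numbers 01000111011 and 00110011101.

Add column by column from the right: bit + bit + carry-in; write the sum mod 2, carry 1 when the sum is 2 or 3.
carry:  00001111110
        01000111011
+       00110011101
-------------------
       001111011000
(the carry out of the leftmost column, 0, becomes the leading bit)
Decimal check:
  01000111011 = 512 + 32 + 16 + 8 + 2 + 1 = 571
  00110011101 = 256 + 128 + 16 + 8 + 4 + 1 = 413
  571 + 413 = 984, and 001111011000 = 512 + 256 + 128 + 64 + 16 + 8 = 984 ✓



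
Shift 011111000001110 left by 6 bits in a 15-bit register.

Original: 011111000001110 (decimal 15886)
Shift left by 6 positions
Append 6 zeros on the right and drop the 6 high bits that overflow the 15-bit width
Result: 000001110000000 (decimal 896)
Equivalent: 15886 << 6 = 15886 × 2^6 = 1016704, truncated to 15 bits = 896



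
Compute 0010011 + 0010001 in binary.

Add column by column from the right: bit + bit + carry-in; write the sum mod 2, carry 1 when the sum is 2 or 3.
carry:  0100110
        0010011
+       0010001
---------------
       00100100
(the carry out of the leftmost column, 0, becomes the leading bit)
Decimal check:
  0010011 = 16 + 2 + 1 = 19
  0010001 = 16 + 1 = 17
  19 + 17 = 36, and 00100100 = 32 + 4 = 36 ✓



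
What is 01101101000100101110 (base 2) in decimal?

Sum of powers of 2 for each 1-bit:
2^1 + 2^2 + 2^3 + 2^5 + 2^8 + 2^12 + 2^14 + 2^15 + 2^17 + 2^18
= 2 + 4 + 8 + 32 + 256 + 4096 + 16384 + 32768 + 131072 + 262144
= 446766



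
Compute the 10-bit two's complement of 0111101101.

Original: 0111101101
Step 1 - Invert all bits: 1000010010
Step 2 - Add 1: 1000010011
Verification: 0111101101 + 1000010011 = 10000000000; discarding the end carry (carry out of the top bit) leaves the 10-bit value 0000000000, as required for x + (-x)



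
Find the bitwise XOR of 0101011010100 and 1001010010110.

XOR: 1 when bits differ
  0101011010100
^ 1001010010110
---------------
  1100001000010
Decimal: 2772 ^ 4758 = 6210



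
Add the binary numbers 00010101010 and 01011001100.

Add column by column from the right: bit + bit + carry-in; write the sum mod 2, carry 1 when the sum is 2 or 3.
carry:  00100010000
        00010101010
+       01011001100
-------------------
       001101110110
(the carry out of the leftmost column, 0, becomes the leading bit)
Decimal check:
  00010101010 = 128 + 32 + 8 + 2 = 170
  01011001100 = 512 + 128 + 64 + 8 + 4 = 716
  170 + 716 = 886, and 001101110110 = 512 + 256 + 64 + 32 + 16 + 4 + 2 = 886 ✓



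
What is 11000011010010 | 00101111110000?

OR: 1 when either bit is 1
  11000011010010
| 00101111110000
----------------
  11101111110010
Decimal: 12498 | 3056 = 15346



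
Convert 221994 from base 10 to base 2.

Using repeated division by 2:
221994 ÷ 2 = 110997 remainder 0
110997 ÷ 2 = 55498 remainder 1
55498 ÷ 2 = 27749 remainder 0
27749 ÷ 2 = 13874 remainder 1
13874 ÷ 2 = 6937 remainder 0
6937 ÷ 2 = 3468 remainder 1
3468 ÷ 2 = 1734 remainder 0
1734 ÷ 2 = 867 remainder 0
867 ÷ 2 = 433 remainder 1
433 ÷ 2 = 216 remainder 1
216 ÷ 2 = 108 remainder 0
108 ÷ 2 = 54 remainder 0
54 ÷ 2 = 27 remainder 0
27 ÷ 2 = 13 remainder 1
13 ÷ 2 = 6 remainder 1
6 ÷ 2 = 3 remainder 0
3 ÷ 2 = 1 remainder 1
1 ÷ 2 = 0 remainder 1
Reading remainders bottom to top: 110110001100101010



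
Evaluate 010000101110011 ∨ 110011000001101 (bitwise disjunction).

OR: 1 when either bit is 1
  010000101110011
| 110011000001101
-----------------
  110011101111111
Decimal: 8563 | 26125 = 26495



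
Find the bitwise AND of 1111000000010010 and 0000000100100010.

AND: 1 only when both bits are 1
  1111000000010010
& 0000000100100010
------------------
  0000000000000010
Decimal: 61458 & 290 = 2



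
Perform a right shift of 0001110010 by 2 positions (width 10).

Original: 0001110010 (decimal 114)
Shift right by 2 positions
Drop the 2 low bits; fill with zeros on the left
Result: 0000011100 (decimal 28)
Equivalent: 114 >> 2 = 114 ÷ 2^2 = 28



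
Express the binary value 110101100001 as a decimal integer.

Sum of powers of 2 for each 1-bit:
2^0 + 2^5 + 2^6 + 2^8 + 2^10 + 2^11
= 1 + 32 + 64 + 256 + 1024 + 2048
= 3425



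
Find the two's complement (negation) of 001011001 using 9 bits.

Original: 001011001
Step 1 - Invert all bits: 110100110
Step 2 - Add 1: 110100111
Verification: 001011001 + 110100111 = 1000000000; discarding the end carry (carry out of the top bit) leaves the 9-bit value 000000000, as required for x + (-x)



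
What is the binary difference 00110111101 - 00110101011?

Method 1 - Direct subtraction (column by column from the right: bit − bit − borrow-in; if negative, add 2 and borrow 1 from the next column):
borrow: 00000000100
        00110111101
-       00110101011
-------------------
        00000010010

Method 2 - Add two's complement:
Two's complement of 00110101011: invert → 11001010100, add 1 → 11001010101
  00110111101
+ 11001010101
-------------
 100000010010  (end carry out of the top bit = 1)
Discarding the end carry: 00000010010
Decimal check:
  00110111101 = 256 + 128 + 32 + 16 + 8 + 4 + 1 = 445
  00110101011 = 256 + 128 + 32 + 8 + 2 + 1 = 427
  445 - 427 = 18, and 00000010010 = 16 + 2 = 18 ✓



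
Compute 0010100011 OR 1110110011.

OR: 1 when either bit is 1
  0010100011
| 1110110011
------------
  1110110011
Decimal: 163 | 947 = 947



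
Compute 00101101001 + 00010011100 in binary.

Add column by column from the right: bit + bit + carry-in; write the sum mod 2, carry 1 when the sum is 2 or 3.
carry:  01111110000
        00101101001
+       00010011100
-------------------
       001000000101
(the carry out of the leftmost column, 0, becomes the leading bit)
Decimal check:
  00101101001 = 256 + 64 + 32 + 8 + 1 = 361
  00010011100 = 128 + 16 + 8 + 4 = 156
  361 + 156 = 517, and 001000000101 = 512 + 4 + 1 = 517 ✓



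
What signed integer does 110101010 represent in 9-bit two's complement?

Binary: 110101010
Sign bit: 1 (negative)
Invert: 001010101
Add 1:  001010110
Magnitude: 001010110 = 64 + 16 + 4 + 2 = 86
Value: -86



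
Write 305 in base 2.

Using repeated division by 2:
305 ÷ 2 = 152 remainder 1
152 ÷ 2 = 76 remainder 0
76 ÷ 2 = 38 remainder 0
38 ÷ 2 = 19 remainder 0
19 ÷ 2 = 9 remainder 1
9 ÷ 2 = 4 remainder 1
4 ÷ 2 = 2 remainder 0
2 ÷ 2 = 1 remainder 0
1 ÷ 2 = 0 remainder 1
Reading remainders bottom to top: 100110001



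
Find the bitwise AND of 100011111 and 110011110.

AND: 1 only when both bits are 1
  100011111
& 110011110
-----------
  100011110
Decimal: 287 & 414 = 286



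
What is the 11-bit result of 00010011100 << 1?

Original: 00010011100 (decimal 156)
Shift left by 1 position
Append 1 zero on the right
Result: 00100111000 (decimal 312)
Equivalent: 156 << 1 = 156 × 2^1 = 312



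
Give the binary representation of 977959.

Using repeated division by 2:
977959 ÷ 2 = 488979 remainder 1
488979 ÷ 2 = 244489 remainder 1
244489 ÷ 2 = 122244 remainder 1
122244 ÷ 2 = 61122 remainder 0
61122 ÷ 2 = 30561 remainder 0
30561 ÷ 2 = 15280 remainder 1
15280 ÷ 2 = 7640 remainder 0
7640 ÷ 2 = 3820 remainder 0
3820 ÷ 2 = 1910 remainder 0
1910 ÷ 2 = 955 remainder 0
955 ÷ 2 = 477 remainder 1
477 ÷ 2 = 238 remainder 1
238 ÷ 2 = 119 remainder 0
119 ÷ 2 = 59 remainder 1
59 ÷ 2 = 29 remainder 1
29 ÷ 2 = 14 remainder 1
14 ÷ 2 = 7 remainder 0
7 ÷ 2 = 3 remainder 1
3 ÷ 2 = 1 remainder 1
1 ÷ 2 = 0 remainder 1
Reading remainders bottom to top: 11101110110000100111



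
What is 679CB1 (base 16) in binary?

Convert each hex digit to 4 bits:
  6 = 0110
  7 = 0111
  9 = 1001
  C = 1100
  B = 1011
  1 = 0001
Concatenate: 011001111001110010110001



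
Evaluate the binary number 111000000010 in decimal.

Sum of powers of 2 for each 1-bit:
2^1 + 2^9 + 2^10 + 2^11
= 2 + 512 + 1024 + 2048
= 3586



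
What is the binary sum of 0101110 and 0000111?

Add column by column from the right: bit + bit + carry-in; write the sum mod 2, carry 1 when the sum is 2 or 3.
carry:  0011100
        0101110
+       0000111
---------------
       00110101
(the carry out of the leftmost column, 0, becomes the leading bit)
Decimal check:
  0101110 = 32 + 8 + 4 + 2 = 46
  0000111 = 4 + 2 + 1 = 7
  46 + 7 = 53, and 00110101 = 32 + 16 + 4 + 1 = 53 ✓



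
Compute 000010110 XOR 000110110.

XOR: 1 when bits differ
  000010110
^ 000110110
-----------
  000100000
Decimal: 22 ^ 54 = 32



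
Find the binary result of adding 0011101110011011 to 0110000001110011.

Add column by column from the right: bit + bit + carry-in; write the sum mod 2, carry 1 when the sum is 2 or 3.
carry:  1100011111100110
        0011101110011011
+       0110000001110011
------------------------
       01001110000001110
(the carry out of the leftmost column, 0, becomes the leading bit)
Decimal check:
  0011101110011011 = 8192 + 4096 + 2048 + 512 + 256 + 128 + 16 + 8 + 2 + 1 = 15259
  0110000001110011 = 16384 + 8192 + 64 + 32 + 16 + 2 + 1 = 24691
  15259 + 24691 = 39950, and 01001110000001110 = 32768 + 4096 + 2048 + 1024 + 8 + 4 + 2 = 39950 ✓



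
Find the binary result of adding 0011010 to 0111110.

Add column by column from the right: bit + bit + carry-in; write the sum mod 2, carry 1 when the sum is 2 or 3.
carry:  1111100
        0011010
+       0111110
---------------
       01011000
(the carry out of the leftmost column, 0, becomes the leading bit)
Decimal check:
  0011010 = 16 + 8 + 2 = 26
  0111110 = 32 + 16 + 8 + 4 + 2 = 62
  26 + 62 = 88, and 01011000 = 64 + 16 + 8 = 88 ✓



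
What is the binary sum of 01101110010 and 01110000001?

Add column by column from the right: bit + bit + carry-in; write the sum mod 2, carry 1 when the sum is 2 or 3.
carry:  11000000000
        01101110010
+       01110000001
-------------------
       011011110011
(the carry out of the leftmost column, 0, becomes the leading bit)
Decimal check:
  01101110010 = 512 + 256 + 64 + 32 + 16 + 2 = 882
  01110000001 = 512 + 256 + 128 + 1 = 897
  882 + 897 = 1779, and 011011110011 = 1024 + 512 + 128 + 64 + 32 + 16 + 2 + 1 = 1779 ✓



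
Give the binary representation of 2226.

Using repeated division by 2:
2226 ÷ 2 = 1113 remainder 0
1113 ÷ 2 = 556 remainder 1
556 ÷ 2 = 278 remainder 0
278 ÷ 2 = 139 remainder 0
139 ÷ 2 = 69 remainder 1
69 ÷ 2 = 34 remainder 1
34 ÷ 2 = 17 remainder 0
17 ÷ 2 = 8 remainder 1
8 ÷ 2 = 4 remainder 0
4 ÷ 2 = 2 remainder 0
2 ÷ 2 = 1 remainder 0
1 ÷ 2 = 0 remainder 1
Reading remainders bottom to top: 100010110010



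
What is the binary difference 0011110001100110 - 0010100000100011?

Method 1 - Direct subtraction (column by column from the right: bit − bit − borrow-in; if negative, add 2 and borrow 1 from the next column):
borrow: 0000000000000110
        0011110001100110
-       0010100000100011
------------------------
        0001010001000011

Method 2 - Add two's complement:
Two's complement of 0010100000100011: invert → 1101011111011100, add 1 → 1101011111011101
  0011110001100110
+ 1101011111011101
------------------
 10001010001000011  (end carry out of the top bit = 1)
Discarding the end carry: 0001010001000011
Decimal check:
  0011110001100110 = 8192 + 4096 + 2048 + 1024 + 64 + 32 + 4 + 2 = 15462
  0010100000100011 = 8192 + 2048 + 32 + 2 + 1 = 10275
  15462 - 10275 = 5187, and 0001010001000011 = 4096 + 1024 + 64 + 2 + 1 = 5187 ✓



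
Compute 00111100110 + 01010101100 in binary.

Add column by column from the right: bit + bit + carry-in; write the sum mod 2, carry 1 when the sum is 2 or 3.
carry:  11111011000
        00111100110
+       01010101100
-------------------
       010010010010
(the carry out of the leftmost column, 0, becomes the leading bit)
Decimal check:
  00111100110 = 256 + 128 + 64 + 32 + 4 + 2 = 486
  01010101100 = 512 + 128 + 32 + 8 + 4 = 684
  486 + 684 = 1170, and 010010010010 = 1024 + 128 + 16 + 2 = 1170 ✓



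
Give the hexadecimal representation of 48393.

Using repeated division by 16 (digits 10–15 are A–F):
48393 ÷ 16 = 3024 remainder 9
3024 ÷ 16 = 189 remainder 0
189 ÷ 16 = 11 remainder 13 (D)
11 ÷ 16 = 0 remainder 11 (B)
Reading remainders bottom to top: BD09



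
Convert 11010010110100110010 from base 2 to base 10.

Sum of powers of 2 for each 1-bit:
2^1 + 2^4 + 2^5 + 2^8 + 2^10 + 2^11 + 2^13 + 2^16 + 2^18 + 2^19
= 2 + 16 + 32 + 256 + 1024 + 2048 + 8192 + 65536 + 262144 + 524288
= 863538



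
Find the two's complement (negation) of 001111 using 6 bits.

Original: 001111
Step 1 - Invert all bits: 110000
Step 2 - Add 1: 110001
Verification: 001111 + 110001 = 1000000; discarding the end carry (carry out of the top bit) leaves the 6-bit value 000000, as required for x + (-x)



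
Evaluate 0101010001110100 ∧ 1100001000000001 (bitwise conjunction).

AND: 1 only when both bits are 1
  0101010001110100
& 1100001000000001
------------------
  0100000000000000
Decimal: 21620 & 49665 = 16384



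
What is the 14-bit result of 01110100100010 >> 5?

Original: 01110100100010 (decimal 7458)
Shift right by 5 positions
Drop the 5 low bits; fill with zeros on the left
Result: 00000011101001 (decimal 233)
Equivalent: 7458 >> 5 = 7458 ÷ 2^5 = 233



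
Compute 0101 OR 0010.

OR: 1 when either bit is 1
  0101
| 0010
------
  0111
Decimal: 5 | 2 = 7



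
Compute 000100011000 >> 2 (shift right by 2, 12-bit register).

Original: 000100011000 (decimal 280)
Shift right by 2 positions
Drop the 2 low bits; fill with zeros on the left
Result: 000001000110 (decimal 70)
Equivalent: 280 >> 2 = 280 ÷ 2^2 = 70



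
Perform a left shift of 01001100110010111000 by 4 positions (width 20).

Original: 01001100110010111000 (decimal 314552)
Shift left by 4 positions
Append 4 zeros on the right and drop the 4 high bits that overflow the 20-bit width
Result: 11001100101110000000 (decimal 838528)
Equivalent: 314552 << 4 = 314552 × 2^4 = 5032832, truncated to 20 bits = 838528



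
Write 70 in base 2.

Using repeated division by 2:
70 ÷ 2 = 35 remainder 0
35 ÷ 2 = 17 remainder 1
17 ÷ 2 = 8 remainder 1
8 ÷ 2 = 4 remainder 0
4 ÷ 2 = 2 remainder 0
2 ÷ 2 = 1 remainder 0
1 ÷ 2 = 0 remainder 1
Reading remainders bottom to top: 1000110



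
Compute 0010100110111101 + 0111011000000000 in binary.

Add column by column from the right: bit + bit + carry-in; write the sum mod 2, carry 1 when the sum is 2 or 3.
carry:  1100000000000000
        0010100110111101
+       0111011000000000
------------------------
       01001111110111101
(the carry out of the leftmost column, 0, becomes the leading bit)
Decimal check:
  0010100110111101 = 8192 + 2048 + 256 + 128 + 32 + 16 + 8 + 4 + 1 = 10685
  0111011000000000 = 16384 + 8192 + 4096 + 1024 + 512 = 30208
  10685 + 30208 = 40893, and 01001111110111101 = 32768 + 4096 + 2048 + 1024 + 512 + 256 + 128 + 32 + 16 + 8 + 4 + 1 = 40893 ✓



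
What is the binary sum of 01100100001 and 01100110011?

Add column by column from the right: bit + bit + carry-in; write the sum mod 2, carry 1 when the sum is 2 or 3.
carry:  11001000110
        01100100001
+       01100110011
-------------------
       011001010100
(the carry out of the leftmost column, 0, becomes the leading bit)
Decimal check:
  01100100001 = 512 + 256 + 32 + 1 = 801
  01100110011 = 512 + 256 + 32 + 16 + 2 + 1 = 819
  801 + 819 = 1620, and 011001010100 = 1024 + 512 + 64 + 16 + 4 = 1620 ✓



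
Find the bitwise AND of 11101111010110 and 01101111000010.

AND: 1 only when both bits are 1
  11101111010110
& 01101111000010
----------------
  01101111000010
Decimal: 15318 & 7106 = 7106



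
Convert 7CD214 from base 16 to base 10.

Expand by place value (powers of 16):
Digit values: C = 12, D = 13
7CD214 = 7 × 16^5 + 12 × 16^4 + 13 × 16^3 + 2 × 16^2 + 1 × 16^1 + 4 × 16^0
= 7 × 1048576 + 12 × 65536 + 13 × 4096 + 2 × 256 + 1 × 16 + 4 × 1
= 7340032 + 786432 + 53248 + 512 + 16 + 4
= 8180244



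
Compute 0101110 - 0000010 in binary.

Method 1 - Direct subtraction (column by column from the right: bit − bit − borrow-in; if negative, add 2 and borrow 1 from the next column):
borrow: 0000000
        0101110
-       0000010
---------------
        0101100

Method 2 - Add two's complement:
Two's complement of 0000010: invert → 1111101, add 1 → 1111110
  0101110
+ 1111110
---------
 10101100  (end carry out of the top bit = 1)
Discarding the end carry: 0101100
Decimal check:
  0101110 = 32 + 8 + 4 + 2 = 46
  0000010 = 2
  46 - 2 = 44, and 0101100 = 32 + 8 + 4 = 44 ✓



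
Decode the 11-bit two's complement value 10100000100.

Binary: 10100000100
Sign bit: 1 (negative)
Invert: 01011111011
Add 1:  01011111100
Magnitude: 01011111100 = 512 + 128 + 64 + 32 + 16 + 8 + 4 = 764
Value: -764



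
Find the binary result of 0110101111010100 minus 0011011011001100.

Method 1 - Direct subtraction (column by column from the right: bit − bit − borrow-in; if negative, add 2 and borrow 1 from the next column):
borrow: 0110100000010000
        0110101111010100
-       0011011011001100
------------------------
        0011010100001000

Method 2 - Add two's complement:
Two's complement of 0011011011001100: invert → 1100100100110011, add 1 → 1100100100110100
  0110101111010100
+ 1100100100110100
------------------
 10011010100001000  (end carry out of the top bit = 1)
Discarding the end carry: 0011010100001000
Decimal check:
  0110101111010100 = 16384 + 8192 + 2048 + 512 + 256 + 128 + 64 + 16 + 4 = 27604
  0011011011001100 = 8192 + 4096 + 1024 + 512 + 128 + 64 + 8 + 4 = 14028
  27604 - 14028 = 13576, and 0011010100001000 = 8192 + 4096 + 1024 + 256 + 8 = 13576 ✓



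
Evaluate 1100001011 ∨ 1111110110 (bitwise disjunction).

OR: 1 when either bit is 1
  1100001011
| 1111110110
------------
  1111111111
Decimal: 779 | 1014 = 1023



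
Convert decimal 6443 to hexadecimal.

Using repeated division by 16 (digits 10–15 are A–F):
6443 ÷ 16 = 402 remainder 11 (B)
402 ÷ 16 = 25 remainder 2
25 ÷ 16 = 1 remainder 9
1 ÷ 16 = 0 remainder 1
Reading remainders bottom to top: 192B



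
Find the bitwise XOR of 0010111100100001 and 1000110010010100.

XOR: 1 when bits differ
  0010111100100001
^ 1000110010010100
------------------
  1010001110110101
Decimal: 12065 ^ 35988 = 41909



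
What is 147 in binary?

Using repeated division by 2:
147 ÷ 2 = 73 remainder 1
73 ÷ 2 = 36 remainder 1
36 ÷ 2 = 18 remainder 0
18 ÷ 2 = 9 remainder 0
9 ÷ 2 = 4 remainder 1
4 ÷ 2 = 2 remainder 0
2 ÷ 2 = 1 remainder 0
1 ÷ 2 = 0 remainder 1
Reading remainders bottom to top: 10010011



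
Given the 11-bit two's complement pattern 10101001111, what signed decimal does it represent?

Binary: 10101001111
Sign bit: 1 (negative)
Invert: 01010110000
Add 1:  01010110001
Magnitude: 01010110001 = 512 + 128 + 32 + 16 + 1 = 689
Value: -689



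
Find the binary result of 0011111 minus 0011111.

Method 1 - Direct subtraction (column by column from the right: bit − bit − borrow-in; if negative, add 2 and borrow 1 from the next column):
borrow: 0000000
        0011111
-       0011111
---------------
        0000000

Method 2 - Add two's complement:
Two's complement of 0011111: invert → 1100000, add 1 → 1100001
  0011111
+ 1100001
---------
 10000000  (end carry out of the top bit = 1)
Discarding the end carry: 0000000
Decimal check:
  0011111 = 16 + 8 + 4 + 2 + 1 = 31
  0011111 = 16 + 8 + 4 + 2 + 1 = 31
  31 - 31 = 0, and 0000000 = 0 ✓



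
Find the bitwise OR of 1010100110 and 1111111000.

OR: 1 when either bit is 1
  1010100110
| 1111111000
------------
  1111111110
Decimal: 678 | 1016 = 1022



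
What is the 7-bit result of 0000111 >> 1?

Original: 0000111 (decimal 7)
Shift right by 1 position
Drop the 1 low bit; fill with zero on the left
Result: 0000011 (decimal 3)
Equivalent: 7 >> 1 = 7 ÷ 2^1 = 3



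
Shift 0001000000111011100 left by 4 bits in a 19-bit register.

Original: 0001000000111011100 (decimal 33244)
Shift left by 4 positions
Append 4 zeros on the right and drop the 4 high bits that overflow the 19-bit width
Result: 0000001110111000000 (decimal 7616)
Equivalent: 33244 << 4 = 33244 × 2^4 = 531904, truncated to 19 bits = 7616



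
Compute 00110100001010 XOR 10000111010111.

XOR: 1 when bits differ
  00110100001010
^ 10000111010111
----------------
  10110011011101
Decimal: 3338 ^ 8663 = 11485



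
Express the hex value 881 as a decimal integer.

Expand by place value (powers of 16):
881 = 8 × 16^2 + 8 × 16^1 + 1 × 16^0
= 8 × 256 + 8 × 16 + 1 × 1
= 2048 + 128 + 1
= 2177



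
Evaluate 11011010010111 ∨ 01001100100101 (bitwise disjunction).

OR: 1 when either bit is 1
  11011010010111
| 01001100100101
----------------
  11011110110111
Decimal: 13975 | 4901 = 14263



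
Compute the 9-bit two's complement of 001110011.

Original: 001110011
Step 1 - Invert all bits: 110001100
Step 2 - Add 1: 110001101
Verification: 001110011 + 110001101 = 1000000000; discarding the end carry (carry out of the top bit) leaves the 9-bit value 000000000, as required for x + (-x)



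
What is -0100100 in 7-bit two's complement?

Original: 0100100
Step 1 - Invert all bits: 1011011
Step 2 - Add 1: 1011100
Verification: 0100100 + 1011100 = 10000000; discarding the end carry (carry out of the top bit) leaves the 7-bit value 0000000, as required for x + (-x)



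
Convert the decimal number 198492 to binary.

Using repeated division by 2:
198492 ÷ 2 = 99246 remainder 0
99246 ÷ 2 = 49623 remainder 0
49623 ÷ 2 = 24811 remainder 1
24811 ÷ 2 = 12405 remainder 1
12405 ÷ 2 = 6202 remainder 1
6202 ÷ 2 = 3101 remainder 0
3101 ÷ 2 = 1550 remainder 1
1550 ÷ 2 = 775 remainder 0
775 ÷ 2 = 387 remainder 1
387 ÷ 2 = 193 remainder 1
193 ÷ 2 = 96 remainder 1
96 ÷ 2 = 48 remainder 0
48 ÷ 2 = 24 remainder 0
24 ÷ 2 = 12 remainder 0
12 ÷ 2 = 6 remainder 0
6 ÷ 2 = 3 remainder 0
3 ÷ 2 = 1 remainder 1
1 ÷ 2 = 0 remainder 1
Reading remainders bottom to top: 110000011101011100

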